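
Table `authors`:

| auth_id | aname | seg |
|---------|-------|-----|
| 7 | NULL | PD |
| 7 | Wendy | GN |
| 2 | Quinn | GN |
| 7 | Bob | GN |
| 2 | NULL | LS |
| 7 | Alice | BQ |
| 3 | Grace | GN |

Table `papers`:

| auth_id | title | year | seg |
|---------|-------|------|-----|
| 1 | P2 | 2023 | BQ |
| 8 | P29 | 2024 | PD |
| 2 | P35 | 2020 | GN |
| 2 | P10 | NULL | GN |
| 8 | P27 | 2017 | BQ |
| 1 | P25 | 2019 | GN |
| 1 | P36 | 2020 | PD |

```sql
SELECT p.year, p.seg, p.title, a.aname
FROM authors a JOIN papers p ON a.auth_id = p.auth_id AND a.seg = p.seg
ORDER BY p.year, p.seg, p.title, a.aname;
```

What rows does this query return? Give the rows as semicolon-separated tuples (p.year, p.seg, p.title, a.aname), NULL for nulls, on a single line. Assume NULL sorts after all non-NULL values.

(2020, GN, P35, Quinn); (NULL, GN, P10, Quinn)

INNER JOIN keeps only pairs where the ON condition holds.
Matching on a.auth_id = p.auth_id AND a.seg = p.seg.
- a[0] auth_id=7, seg=PD → no match; dropped.
- a[1] auth_id=7, seg=GN → no match; dropped.
- a[2] auth_id=2, seg=GN → 2 match(es) in p → 2 row(s).
- a[3] auth_id=7, seg=GN → no match; dropped.
- a[4] auth_id=2, seg=LS → no match; dropped.
- a[5] auth_id=7, seg=BQ → no match; dropped.
- a[6] auth_id=3, seg=GN → no match; dropped.
After projecting and ordering:
p.year | p.seg | p.title | a.aname
2020 | GN | P35 | Quinn
NULL | GN | P10 | Quinn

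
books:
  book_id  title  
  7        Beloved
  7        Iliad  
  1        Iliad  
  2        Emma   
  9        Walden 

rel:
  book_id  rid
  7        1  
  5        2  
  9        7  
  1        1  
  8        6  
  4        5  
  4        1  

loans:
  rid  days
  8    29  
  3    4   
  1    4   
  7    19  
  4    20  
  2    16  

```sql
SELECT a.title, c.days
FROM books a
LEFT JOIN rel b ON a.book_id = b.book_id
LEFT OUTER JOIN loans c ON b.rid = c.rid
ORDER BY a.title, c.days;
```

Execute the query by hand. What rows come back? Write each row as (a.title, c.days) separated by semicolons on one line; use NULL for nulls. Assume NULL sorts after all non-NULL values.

Evaluate left to right. First `books a LEFT JOIN rel b` on book_id: 5 row(s).
Then LEFT JOIN `loans c` on rid: each of those 5 rows is kept; rows whose b.rid has no match in c get NULL for c's columns.

(Beloved, 4); (Emma, NULL); (Iliad, 4); (Iliad, 4); (Walden, 19)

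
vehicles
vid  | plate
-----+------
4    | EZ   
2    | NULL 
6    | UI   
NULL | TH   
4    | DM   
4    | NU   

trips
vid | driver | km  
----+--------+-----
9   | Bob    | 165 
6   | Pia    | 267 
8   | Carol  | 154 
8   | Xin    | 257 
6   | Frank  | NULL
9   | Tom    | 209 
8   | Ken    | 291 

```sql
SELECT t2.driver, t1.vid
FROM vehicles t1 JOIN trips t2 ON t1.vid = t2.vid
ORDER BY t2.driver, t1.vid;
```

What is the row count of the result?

INNER JOIN keeps only pairs where the ON condition holds.
Matching on t1.vid = t2.vid. A NULL in a compared column never satisfies the condition.
Matched pairs: 2.
Total: 2 rows.

2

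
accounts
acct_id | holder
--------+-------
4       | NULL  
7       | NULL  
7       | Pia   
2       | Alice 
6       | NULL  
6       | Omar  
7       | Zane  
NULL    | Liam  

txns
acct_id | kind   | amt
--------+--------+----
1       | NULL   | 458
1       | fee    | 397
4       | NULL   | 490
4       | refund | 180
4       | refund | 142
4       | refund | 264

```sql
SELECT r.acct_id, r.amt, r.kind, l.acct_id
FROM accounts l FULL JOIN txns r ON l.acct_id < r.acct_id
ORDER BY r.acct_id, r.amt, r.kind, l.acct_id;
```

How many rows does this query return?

13

FULL OUTER JOIN keeps every row from both sides; unmatched rows get NULL for the other side's columns.
Matching on l.acct_id < r.acct_id. A NULL in a compared column never satisfies the condition.
- acct_id=4: no r row matches, row kept with r columns NULL.
- acct_id=7: no r row matches, row kept with r columns NULL.
- acct_id=7: no r row matches, row kept with r columns NULL.
- acct_id=2: 4 matching r row(s), so 4 row(s) emitted.
- acct_id=6: no r row matches, row kept with r columns NULL.
- acct_id=6: no r row matches, row kept with r columns NULL.
- acct_id=7: no r row matches, row kept with r columns NULL.
- acct_id=NULL: no r row matches, row kept with r columns NULL.
- 2 r row(s) had no l match → kept, l columns NULL.
Total: 4 matched + 9 padded = 13 rows.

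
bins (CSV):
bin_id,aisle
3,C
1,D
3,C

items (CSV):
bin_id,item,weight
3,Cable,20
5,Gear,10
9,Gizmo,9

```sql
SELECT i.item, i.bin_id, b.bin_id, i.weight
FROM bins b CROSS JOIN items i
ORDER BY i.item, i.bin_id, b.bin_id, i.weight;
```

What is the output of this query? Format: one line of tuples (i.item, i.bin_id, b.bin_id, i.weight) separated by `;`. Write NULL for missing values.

(Cable, 3, 1, 20); (Cable, 3, 3, 20); (Cable, 3, 3, 20); (Gear, 5, 1, 10); (Gear, 5, 3, 10); (Gear, 5, 3, 10); (Gizmo, 9, 1, 9); (Gizmo, 9, 3, 9); (Gizmo, 9, 3, 9)

CROSS JOIN pairs every row of `bins` with every row of `items`: 3 × 3 = 9 rows.
After projecting and ordering:
i.item | i.bin_id | b.bin_id | i.weight
Cable | 3 | 1 | 20
Cable | 3 | 3 | 20
Cable | 3 | 3 | 20
Gear | 5 | 1 | 10
Gear | 5 | 3 | 10
Gear | 5 | 3 | 10
Gizmo | 9 | 1 | 9
Gizmo | 9 | 3 | 9
Gizmo | 9 | 3 | 9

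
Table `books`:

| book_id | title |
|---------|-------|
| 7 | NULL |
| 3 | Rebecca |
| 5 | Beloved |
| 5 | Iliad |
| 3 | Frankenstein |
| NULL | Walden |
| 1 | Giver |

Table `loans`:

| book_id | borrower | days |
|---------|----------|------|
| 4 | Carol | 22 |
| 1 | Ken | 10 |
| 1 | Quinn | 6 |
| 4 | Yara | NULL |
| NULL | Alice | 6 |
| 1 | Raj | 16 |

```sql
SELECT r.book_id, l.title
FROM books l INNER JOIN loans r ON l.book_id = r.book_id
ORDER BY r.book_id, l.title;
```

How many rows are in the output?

3

INNER JOIN keeps only pairs where the ON condition holds.
Matching on l.book_id = r.book_id. A NULL in a compared column never satisfies the condition.
Matched pairs: 3.
Total: 3 rows.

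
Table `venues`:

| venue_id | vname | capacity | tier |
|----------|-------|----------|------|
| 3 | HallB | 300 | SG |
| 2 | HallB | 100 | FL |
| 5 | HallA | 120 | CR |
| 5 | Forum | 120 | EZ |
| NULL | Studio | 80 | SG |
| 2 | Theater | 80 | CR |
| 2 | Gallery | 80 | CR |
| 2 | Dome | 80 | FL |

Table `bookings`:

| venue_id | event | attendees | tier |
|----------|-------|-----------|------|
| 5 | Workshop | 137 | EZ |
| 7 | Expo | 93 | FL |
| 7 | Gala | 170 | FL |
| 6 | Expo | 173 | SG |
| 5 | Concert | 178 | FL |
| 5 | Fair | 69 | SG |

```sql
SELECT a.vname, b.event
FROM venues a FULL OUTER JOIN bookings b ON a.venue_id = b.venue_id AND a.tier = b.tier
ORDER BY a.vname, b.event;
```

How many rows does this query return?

13

FULL OUTER JOIN keeps every row from both sides; unmatched rows get NULL for the other side's columns.
Matching on a.venue_id = b.venue_id AND a.tier = b.tier. A NULL in a compared column never satisfies the condition.
- a[0] venue_id=3, tier=SG → no match; kept with NULLs on the b side.
- a[1] venue_id=2, tier=FL → no match; kept with NULLs on the b side.
- a[2] venue_id=5, tier=CR → no match; kept with NULLs on the b side.
- a[3] venue_id=5, tier=EZ → 1 match(es) in b → 1 row(s).
- a[4] venue_id=NULL, tier=SG → no match; kept with NULLs on the b side.
- a[5] venue_id=2, tier=CR → no match; kept with NULLs on the b side.
- a[6] venue_id=2, tier=CR → no match; kept with NULLs on the b side.
- a[7] venue_id=2, tier=FL → no match; kept with NULLs on the b side.
- 5 b row(s) had no a match → kept, a columns NULL.
Total: 1 matched + 12 padded = 13 rows.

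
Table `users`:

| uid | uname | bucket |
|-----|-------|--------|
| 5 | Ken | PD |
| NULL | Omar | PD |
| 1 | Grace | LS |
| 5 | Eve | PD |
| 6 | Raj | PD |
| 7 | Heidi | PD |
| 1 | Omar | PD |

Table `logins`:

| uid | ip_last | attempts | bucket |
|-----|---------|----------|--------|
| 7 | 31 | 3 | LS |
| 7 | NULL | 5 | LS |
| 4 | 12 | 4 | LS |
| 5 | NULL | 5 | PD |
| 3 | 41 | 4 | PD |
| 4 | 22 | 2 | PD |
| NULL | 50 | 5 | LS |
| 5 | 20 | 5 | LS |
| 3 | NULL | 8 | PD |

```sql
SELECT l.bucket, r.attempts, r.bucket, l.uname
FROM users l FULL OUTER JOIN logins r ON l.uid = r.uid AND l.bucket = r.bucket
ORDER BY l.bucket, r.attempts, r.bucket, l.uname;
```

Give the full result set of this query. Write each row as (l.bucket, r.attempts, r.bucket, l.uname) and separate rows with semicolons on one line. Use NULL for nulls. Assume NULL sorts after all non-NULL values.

(LS, NULL, NULL, Grace); (PD, 5, PD, Eve); (PD, 5, PD, Ken); (PD, NULL, NULL, Heidi); (PD, NULL, NULL, Omar); (PD, NULL, NULL, Omar); (PD, NULL, NULL, Raj); (NULL, 2, PD, NULL); (NULL, 3, LS, NULL); (NULL, 4, LS, NULL); (NULL, 4, PD, NULL); (NULL, 5, LS, NULL); (NULL, 5, LS, NULL); (NULL, 5, LS, NULL); (NULL, 8, PD, NULL)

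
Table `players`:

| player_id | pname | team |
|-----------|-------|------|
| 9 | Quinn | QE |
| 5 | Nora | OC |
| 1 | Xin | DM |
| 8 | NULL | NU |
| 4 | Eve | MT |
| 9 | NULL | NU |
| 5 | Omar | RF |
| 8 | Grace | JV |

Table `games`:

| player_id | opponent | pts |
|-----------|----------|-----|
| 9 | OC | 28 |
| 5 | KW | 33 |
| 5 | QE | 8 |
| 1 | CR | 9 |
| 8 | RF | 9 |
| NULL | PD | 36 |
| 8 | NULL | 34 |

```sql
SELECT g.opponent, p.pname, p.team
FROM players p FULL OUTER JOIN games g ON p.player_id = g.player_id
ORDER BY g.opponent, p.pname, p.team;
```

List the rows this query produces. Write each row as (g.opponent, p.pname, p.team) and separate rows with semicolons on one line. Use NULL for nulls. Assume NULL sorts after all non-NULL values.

FULL OUTER JOIN keeps every row from both sides; unmatched rows get NULL for the other side's columns.
Matching on p.player_id = g.player_id. A NULL in a compared column never satisfies the condition.
- player_id=9: 1 matching g row(s), so 1 row(s) emitted.
- player_id=5: 2 matching g row(s), so 2 row(s) emitted.
- player_id=1: 1 matching g row(s), so 1 row(s) emitted.
- player_id=8: 2 matching g row(s), so 2 row(s) emitted.
- player_id=4: no g row matches, row kept with g columns NULL.
- player_id=9: 1 matching g row(s), so 1 row(s) emitted.
- player_id=5: 2 matching g row(s), so 2 row(s) emitted.
- player_id=8: 2 matching g row(s), so 2 row(s) emitted.
- plus 1 unmatched g row(s), each kept with NULL p columns.

(CR, Xin, DM); (KW, Nora, OC); (KW, Omar, RF); (OC, Quinn, QE); (OC, NULL, NU); (PD, NULL, NULL); (QE, Nora, OC); (QE, Omar, RF); (RF, Grace, JV); (RF, NULL, NU); (NULL, Eve, MT); (NULL, Grace, JV); (NULL, NULL, NU)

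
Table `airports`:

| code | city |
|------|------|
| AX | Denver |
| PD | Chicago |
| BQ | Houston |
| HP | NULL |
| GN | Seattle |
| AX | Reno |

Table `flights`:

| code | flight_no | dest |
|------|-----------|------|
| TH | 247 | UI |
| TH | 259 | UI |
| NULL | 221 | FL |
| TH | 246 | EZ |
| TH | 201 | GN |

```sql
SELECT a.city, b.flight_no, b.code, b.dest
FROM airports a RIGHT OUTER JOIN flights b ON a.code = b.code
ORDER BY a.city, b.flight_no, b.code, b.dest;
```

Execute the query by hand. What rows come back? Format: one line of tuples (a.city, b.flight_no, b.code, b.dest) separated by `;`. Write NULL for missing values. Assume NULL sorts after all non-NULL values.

(NULL, 201, TH, GN); (NULL, 221, NULL, FL); (NULL, 246, TH, EZ); (NULL, 247, TH, UI); (NULL, 259, TH, UI)

RIGHT JOIN keeps every row from `flights`; unmatched rows get NULL for `airports`'s columns.
Matching on a.code = b.code. A NULL in a compared column never satisfies the condition.
- a row (code=AX): no match.
- a row (code=PD): no match.
- a row (code=BQ): no match.
- a row (code=HP): no match.
- a row (code=GN): no match.
- a row (code=AX): no match.
- 5 b row(s) had no a match → kept, a columns NULL.
After projecting and ordering:
a.city | b.flight_no | b.code | b.dest
NULL | 201 | TH | GN
NULL | 221 | NULL | FL
NULL | 246 | TH | EZ
NULL | 247 | TH | UI
NULL | 259 | TH | UI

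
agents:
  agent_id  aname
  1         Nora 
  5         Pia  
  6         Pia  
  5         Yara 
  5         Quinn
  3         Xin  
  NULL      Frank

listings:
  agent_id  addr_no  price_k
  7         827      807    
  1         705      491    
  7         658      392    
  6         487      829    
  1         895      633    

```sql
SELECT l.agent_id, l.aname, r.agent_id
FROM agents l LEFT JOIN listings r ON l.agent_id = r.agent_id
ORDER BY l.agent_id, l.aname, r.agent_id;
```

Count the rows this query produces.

8

LEFT JOIN keeps every row from `agents`; unmatched rows get NULL for `listings`'s columns.
Matching on l.agent_id = r.agent_id. A NULL in a compared column never satisfies the condition.
- l row (agent_id=1): matches 2 r row(s) → 2 output row(s).
- l row (agent_id=5): no match → kept, r columns NULL.
- l row (agent_id=6): matches 1 r row(s) → 1 output row(s).
- l row (agent_id=5): no match → kept, r columns NULL.
- l row (agent_id=5): no match → kept, r columns NULL.
- l row (agent_id=3): no match → kept, r columns NULL.
- l row (agent_id=NULL): no match → kept, r columns NULL.
Total: 3 matched + 5 padded = 8 rows.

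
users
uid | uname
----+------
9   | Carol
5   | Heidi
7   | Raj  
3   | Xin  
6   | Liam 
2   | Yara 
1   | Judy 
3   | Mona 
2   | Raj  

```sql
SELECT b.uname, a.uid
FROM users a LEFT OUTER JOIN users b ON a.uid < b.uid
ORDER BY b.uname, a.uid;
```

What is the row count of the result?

35

LEFT JOIN keeps every row from `users a`; unmatched rows get NULL for `users b`'s columns.
Matching on a.uid < b.uid.
- a row (uid=9): no match → kept, b columns NULL.
- a row (uid=5): matches 3 b row(s) → 3 output row(s).
- a row (uid=7): matches 1 b row(s) → 1 output row(s).
- a row (uid=3): matches 4 b row(s) → 4 output row(s).
- a row (uid=6): matches 2 b row(s) → 2 output row(s).
- a row (uid=2): matches 6 b row(s) → 6 output row(s).
- a row (uid=1): matches 8 b row(s) → 8 output row(s).
- a row (uid=3): matches 4 b row(s) → 4 output row(s).
- a row (uid=2): matches 6 b row(s) → 6 output row(s).
Total: 34 matched + 1 padded = 35 rows.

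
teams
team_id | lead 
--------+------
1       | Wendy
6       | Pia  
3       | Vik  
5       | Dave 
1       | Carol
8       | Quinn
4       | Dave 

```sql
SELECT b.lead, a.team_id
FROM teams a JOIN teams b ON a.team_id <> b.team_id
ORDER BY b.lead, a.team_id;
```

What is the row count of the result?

INNER JOIN keeps only pairs where the ON condition holds.
Matching on a.team_id <> b.team_id.
- a (team_id=1) pairs with 5 row(s) of b.
- a (team_id=6) pairs with 6 row(s) of b.
- a (team_id=3) pairs with 6 row(s) of b.
- a (team_id=5) pairs with 6 row(s) of b.
- a (team_id=1) pairs with 5 row(s) of b.
- a (team_id=8) pairs with 6 row(s) of b.
- a (team_id=4) pairs with 6 row(s) of b.
Total: 40 rows.

40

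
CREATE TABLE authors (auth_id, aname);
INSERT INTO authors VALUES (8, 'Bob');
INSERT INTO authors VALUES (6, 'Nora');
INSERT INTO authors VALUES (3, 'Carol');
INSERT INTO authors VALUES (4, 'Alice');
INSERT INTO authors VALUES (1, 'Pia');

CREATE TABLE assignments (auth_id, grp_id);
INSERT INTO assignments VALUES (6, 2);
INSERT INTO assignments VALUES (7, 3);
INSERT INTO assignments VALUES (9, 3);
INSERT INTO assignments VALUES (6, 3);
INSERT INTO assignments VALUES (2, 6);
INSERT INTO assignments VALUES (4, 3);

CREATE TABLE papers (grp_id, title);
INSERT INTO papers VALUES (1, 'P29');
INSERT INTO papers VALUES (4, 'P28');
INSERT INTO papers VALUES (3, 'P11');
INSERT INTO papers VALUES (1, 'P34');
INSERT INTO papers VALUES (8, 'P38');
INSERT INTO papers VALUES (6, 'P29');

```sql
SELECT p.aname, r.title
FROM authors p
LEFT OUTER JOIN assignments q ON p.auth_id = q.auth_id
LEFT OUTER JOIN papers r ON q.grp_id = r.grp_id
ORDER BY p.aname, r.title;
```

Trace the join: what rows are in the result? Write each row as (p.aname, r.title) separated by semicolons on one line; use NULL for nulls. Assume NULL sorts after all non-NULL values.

Evaluate left to right. First `authors p LEFT JOIN assignments q` on auth_id: 6 row(s).
Then LEFT JOIN `papers r` on grp_id: each of those 6 rows is kept; rows whose q.grp_id has no match in r get NULL for r's columns.

(Alice, P11); (Bob, NULL); (Carol, NULL); (Nora, P11); (Nora, NULL); (Pia, NULL)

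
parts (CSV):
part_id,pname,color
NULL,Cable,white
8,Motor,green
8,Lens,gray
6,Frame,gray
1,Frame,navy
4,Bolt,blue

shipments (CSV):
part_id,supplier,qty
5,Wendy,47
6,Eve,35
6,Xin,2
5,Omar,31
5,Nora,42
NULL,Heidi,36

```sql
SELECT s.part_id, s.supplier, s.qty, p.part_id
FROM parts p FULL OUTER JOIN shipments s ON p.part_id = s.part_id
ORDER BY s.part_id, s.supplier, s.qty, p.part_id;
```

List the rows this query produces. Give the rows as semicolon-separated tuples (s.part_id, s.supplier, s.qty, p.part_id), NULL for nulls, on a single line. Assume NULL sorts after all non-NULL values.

(5, Nora, 42, NULL); (5, Omar, 31, NULL); (5, Wendy, 47, NULL); (6, Eve, 35, 6); (6, Xin, 2, 6); (NULL, Heidi, 36, NULL); (NULL, NULL, NULL, 1); (NULL, NULL, NULL, 4); (NULL, NULL, NULL, 8); (NULL, NULL, NULL, 8); (NULL, NULL, NULL, NULL)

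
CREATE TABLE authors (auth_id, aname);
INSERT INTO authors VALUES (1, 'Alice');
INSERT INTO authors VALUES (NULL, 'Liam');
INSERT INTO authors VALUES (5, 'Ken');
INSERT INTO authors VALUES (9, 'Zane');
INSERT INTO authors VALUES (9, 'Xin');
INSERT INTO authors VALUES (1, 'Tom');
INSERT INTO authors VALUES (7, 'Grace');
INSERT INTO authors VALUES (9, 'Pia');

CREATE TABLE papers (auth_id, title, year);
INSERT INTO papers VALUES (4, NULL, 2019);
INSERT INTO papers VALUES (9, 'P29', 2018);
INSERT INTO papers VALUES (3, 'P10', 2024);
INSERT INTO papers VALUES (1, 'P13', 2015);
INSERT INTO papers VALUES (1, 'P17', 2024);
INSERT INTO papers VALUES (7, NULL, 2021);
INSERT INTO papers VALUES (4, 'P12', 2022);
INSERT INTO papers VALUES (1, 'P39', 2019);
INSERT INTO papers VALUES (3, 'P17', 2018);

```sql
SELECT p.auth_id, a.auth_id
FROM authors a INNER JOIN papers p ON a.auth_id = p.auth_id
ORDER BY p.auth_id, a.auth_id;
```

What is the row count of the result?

10

INNER JOIN keeps only pairs where the ON condition holds.
Matching on a.auth_id = p.auth_id. A NULL in a compared column never satisfies the condition.
- a row (auth_id=1): matches 3 p row(s) → 3 output row(s).
- a row (auth_id=NULL): no match → dropped.
- a row (auth_id=5): no match → dropped.
- a row (auth_id=9): matches 1 p row(s) → 1 output row(s).
- a row (auth_id=9): matches 1 p row(s) → 1 output row(s).
- a row (auth_id=1): matches 3 p row(s) → 3 output row(s).
- a row (auth_id=7): matches 1 p row(s) → 1 output row(s).
- a row (auth_id=9): matches 1 p row(s) → 1 output row(s).
Total: 10 rows.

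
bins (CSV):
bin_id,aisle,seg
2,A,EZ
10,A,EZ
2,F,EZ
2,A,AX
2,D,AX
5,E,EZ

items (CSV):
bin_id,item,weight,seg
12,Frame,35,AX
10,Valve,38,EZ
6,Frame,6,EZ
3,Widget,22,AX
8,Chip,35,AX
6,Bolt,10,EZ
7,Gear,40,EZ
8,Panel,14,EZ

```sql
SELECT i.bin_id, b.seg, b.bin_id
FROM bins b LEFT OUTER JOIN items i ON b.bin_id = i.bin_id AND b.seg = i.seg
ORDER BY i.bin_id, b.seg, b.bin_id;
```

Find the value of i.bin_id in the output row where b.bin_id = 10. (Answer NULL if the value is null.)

LEFT JOIN keeps every row from `bins`; unmatched rows get NULL for `items`'s columns.
Matching on b.bin_id = i.bin_id AND b.seg = i.seg.
- b (bin_id=2, seg=EZ) has no partner → padded with NULL.
- b (bin_id=10, seg=EZ) pairs with 1 row(s) of i.
- b (bin_id=2, seg=EZ) has no partner → padded with NULL.
- b (bin_id=2, seg=AX) has no partner → padded with NULL.
- b (bin_id=2, seg=AX) has no partner → padded with NULL.
- b (bin_id=5, seg=EZ) has no partner → padded with NULL.

10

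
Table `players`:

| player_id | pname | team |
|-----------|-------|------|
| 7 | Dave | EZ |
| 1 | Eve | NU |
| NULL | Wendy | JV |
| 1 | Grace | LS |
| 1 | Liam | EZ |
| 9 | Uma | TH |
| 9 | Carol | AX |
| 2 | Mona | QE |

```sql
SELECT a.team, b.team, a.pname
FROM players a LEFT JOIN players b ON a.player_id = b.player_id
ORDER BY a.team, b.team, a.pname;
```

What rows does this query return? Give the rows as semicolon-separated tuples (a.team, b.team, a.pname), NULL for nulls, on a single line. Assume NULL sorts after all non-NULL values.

(AX, AX, Carol); (AX, TH, Carol); (EZ, EZ, Dave); (EZ, EZ, Liam); (EZ, LS, Liam); (EZ, NU, Liam); (JV, NULL, Wendy); (LS, EZ, Grace); (LS, LS, Grace); (LS, NU, Grace); (NU, EZ, Eve); (NU, LS, Eve); (NU, NU, Eve); (QE, QE, Mona); (TH, AX, Uma); (TH, TH, Uma)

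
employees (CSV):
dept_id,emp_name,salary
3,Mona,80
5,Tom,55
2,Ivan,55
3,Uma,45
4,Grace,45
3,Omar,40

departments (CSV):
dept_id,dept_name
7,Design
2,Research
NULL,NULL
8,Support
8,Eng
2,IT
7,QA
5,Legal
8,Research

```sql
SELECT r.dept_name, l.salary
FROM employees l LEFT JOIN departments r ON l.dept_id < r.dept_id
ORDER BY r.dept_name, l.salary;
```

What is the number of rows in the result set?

LEFT JOIN keeps every row from `employees`; unmatched rows get NULL for `departments`'s columns.
Matching on l.dept_id < r.dept_id. A NULL in a compared column never satisfies the condition.
- l[0] dept_id=3 → 6 match(es) in r → 6 row(s).
- l[1] dept_id=5 → 5 match(es) in r → 5 row(s).
- l[2] dept_id=2 → 6 match(es) in r → 6 row(s).
- l[3] dept_id=3 → 6 match(es) in r → 6 row(s).
- l[4] dept_id=4 → 6 match(es) in r → 6 row(s).
- l[5] dept_id=3 → 6 match(es) in r → 6 row(s).
Total: 35 rows.

35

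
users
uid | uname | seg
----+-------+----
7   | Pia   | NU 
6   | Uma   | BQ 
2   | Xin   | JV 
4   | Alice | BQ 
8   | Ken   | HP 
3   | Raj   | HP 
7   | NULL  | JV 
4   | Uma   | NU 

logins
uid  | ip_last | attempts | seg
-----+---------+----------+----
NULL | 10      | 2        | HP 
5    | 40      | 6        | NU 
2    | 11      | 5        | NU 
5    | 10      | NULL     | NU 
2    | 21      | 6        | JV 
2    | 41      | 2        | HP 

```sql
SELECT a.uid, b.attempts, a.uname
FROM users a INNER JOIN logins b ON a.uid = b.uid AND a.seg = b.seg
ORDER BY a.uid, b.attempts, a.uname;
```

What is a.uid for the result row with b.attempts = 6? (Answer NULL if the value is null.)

2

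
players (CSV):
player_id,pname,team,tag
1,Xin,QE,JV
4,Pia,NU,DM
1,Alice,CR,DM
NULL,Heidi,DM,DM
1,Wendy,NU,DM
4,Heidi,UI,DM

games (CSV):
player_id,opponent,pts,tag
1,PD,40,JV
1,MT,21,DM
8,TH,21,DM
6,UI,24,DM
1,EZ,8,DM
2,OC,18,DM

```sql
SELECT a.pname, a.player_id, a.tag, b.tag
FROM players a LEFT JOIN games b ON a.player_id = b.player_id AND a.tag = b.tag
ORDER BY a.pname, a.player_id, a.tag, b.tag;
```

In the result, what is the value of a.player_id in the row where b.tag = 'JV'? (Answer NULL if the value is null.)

LEFT JOIN keeps every row from `players`; unmatched rows get NULL for `games`'s columns.
Matching on a.player_id = b.player_id AND a.tag = b.tag. A NULL in a compared column never satisfies the condition.
- a (player_id=1, tag=JV) pairs with 1 row(s) of b.
- a (player_id=4, tag=DM) has no partner → padded with NULL.
- a (player_id=1, tag=DM) pairs with 2 row(s) of b.
- a (player_id=NULL, tag=DM) has no partner → padded with NULL.
- a (player_id=1, tag=DM) pairs with 2 row(s) of b.
- a (player_id=4, tag=DM) has no partner → padded with NULL.

1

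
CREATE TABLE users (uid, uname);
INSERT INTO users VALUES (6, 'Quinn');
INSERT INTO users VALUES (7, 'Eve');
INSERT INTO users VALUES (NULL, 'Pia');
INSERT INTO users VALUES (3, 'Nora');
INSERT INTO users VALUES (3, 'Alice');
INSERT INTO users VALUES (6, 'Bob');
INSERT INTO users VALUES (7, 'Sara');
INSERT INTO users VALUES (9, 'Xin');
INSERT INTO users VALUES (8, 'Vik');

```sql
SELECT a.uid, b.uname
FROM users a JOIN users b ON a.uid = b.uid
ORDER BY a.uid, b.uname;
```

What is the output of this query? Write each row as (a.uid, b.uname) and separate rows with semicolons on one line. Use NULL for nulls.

INNER JOIN keeps only pairs where the ON condition holds.
Matching on a.uid = b.uid. A NULL in a compared column never satisfies the condition.
- uid=6: 2 matching b row(s), so 2 row(s) emitted.
- uid=7: 2 matching b row(s), so 2 row(s) emitted.
- uid=NULL: no matching b row, dropped.
- uid=3: 2 matching b row(s), so 2 row(s) emitted.
- uid=3: 2 matching b row(s), so 2 row(s) emitted.
- uid=6: 2 matching b row(s), so 2 row(s) emitted.
- uid=7: 2 matching b row(s), so 2 row(s) emitted.
- uid=9: 1 matching b row(s), so 1 row(s) emitted.
- uid=8: 1 matching b row(s), so 1 row(s) emitted.

(3, Alice); (3, Alice); (3, Nora); (3, Nora); (6, Bob); (6, Bob); (6, Quinn); (6, Quinn); (7, Eve); (7, Eve); (7, Sara); (7, Sara); (8, Vik); (9, Xin)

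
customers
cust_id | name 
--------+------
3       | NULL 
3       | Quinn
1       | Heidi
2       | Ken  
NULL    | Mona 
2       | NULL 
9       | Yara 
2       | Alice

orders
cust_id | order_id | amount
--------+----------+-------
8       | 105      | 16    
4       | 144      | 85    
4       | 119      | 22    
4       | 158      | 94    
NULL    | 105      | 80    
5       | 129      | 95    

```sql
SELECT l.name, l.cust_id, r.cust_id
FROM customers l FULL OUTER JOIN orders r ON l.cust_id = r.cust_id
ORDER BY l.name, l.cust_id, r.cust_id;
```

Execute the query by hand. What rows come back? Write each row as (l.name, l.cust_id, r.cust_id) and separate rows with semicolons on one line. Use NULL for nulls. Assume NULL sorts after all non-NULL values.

(Alice, 2, NULL); (Heidi, 1, NULL); (Ken, 2, NULL); (Mona, NULL, NULL); (Quinn, 3, NULL); (Yara, 9, NULL); (NULL, 2, NULL); (NULL, 3, NULL); (NULL, NULL, 4); (NULL, NULL, 4); (NULL, NULL, 4); (NULL, NULL, 5); (NULL, NULL, 8); (NULL, NULL, NULL)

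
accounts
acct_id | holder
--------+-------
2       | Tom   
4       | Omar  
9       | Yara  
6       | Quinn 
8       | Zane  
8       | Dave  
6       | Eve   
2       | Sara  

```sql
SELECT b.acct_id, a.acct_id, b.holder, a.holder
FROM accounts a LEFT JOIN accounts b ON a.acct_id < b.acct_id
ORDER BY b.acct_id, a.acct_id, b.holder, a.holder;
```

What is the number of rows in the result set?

LEFT JOIN keeps every row from `accounts a`; unmatched rows get NULL for `accounts b`'s columns.
Matching on a.acct_id < b.acct_id.
- acct_id=2: 6 matching b row(s), so 6 row(s) emitted.
- acct_id=4: 5 matching b row(s), so 5 row(s) emitted.
- acct_id=9: no b row matches, row kept with b columns NULL.
- acct_id=6: 3 matching b row(s), so 3 row(s) emitted.
- acct_id=8: 1 matching b row(s), so 1 row(s) emitted.
- acct_id=8: 1 matching b row(s), so 1 row(s) emitted.
- acct_id=6: 3 matching b row(s), so 3 row(s) emitted.
- acct_id=2: 6 matching b row(s), so 6 row(s) emitted.
Total: 25 matched + 1 padded = 26 rows.

26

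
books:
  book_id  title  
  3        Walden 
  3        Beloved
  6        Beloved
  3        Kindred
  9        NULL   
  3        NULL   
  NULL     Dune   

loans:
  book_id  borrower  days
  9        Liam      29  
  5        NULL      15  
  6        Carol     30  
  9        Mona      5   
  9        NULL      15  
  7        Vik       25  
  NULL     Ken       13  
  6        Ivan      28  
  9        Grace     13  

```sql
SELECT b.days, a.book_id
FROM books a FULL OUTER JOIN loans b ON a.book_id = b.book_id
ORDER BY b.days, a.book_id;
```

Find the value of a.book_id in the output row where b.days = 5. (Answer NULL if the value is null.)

9

FULL OUTER JOIN keeps every row from both sides; unmatched rows get NULL for the other side's columns.
Matching on a.book_id = b.book_id. A NULL in a compared column never satisfies the condition.
- book_id=3: no b row matches, row kept with b columns NULL.
- book_id=3: no b row matches, row kept with b columns NULL.
- book_id=6: 2 matching b row(s), so 2 row(s) emitted.
- book_id=3: no b row matches, row kept with b columns NULL.
- book_id=9: 4 matching b row(s), so 4 row(s) emitted.
- book_id=3: no b row matches, row kept with b columns NULL.
- book_id=NULL: no b row matches, row kept with b columns NULL.
- 3 row(s) from b found no a partner → padded with NULL.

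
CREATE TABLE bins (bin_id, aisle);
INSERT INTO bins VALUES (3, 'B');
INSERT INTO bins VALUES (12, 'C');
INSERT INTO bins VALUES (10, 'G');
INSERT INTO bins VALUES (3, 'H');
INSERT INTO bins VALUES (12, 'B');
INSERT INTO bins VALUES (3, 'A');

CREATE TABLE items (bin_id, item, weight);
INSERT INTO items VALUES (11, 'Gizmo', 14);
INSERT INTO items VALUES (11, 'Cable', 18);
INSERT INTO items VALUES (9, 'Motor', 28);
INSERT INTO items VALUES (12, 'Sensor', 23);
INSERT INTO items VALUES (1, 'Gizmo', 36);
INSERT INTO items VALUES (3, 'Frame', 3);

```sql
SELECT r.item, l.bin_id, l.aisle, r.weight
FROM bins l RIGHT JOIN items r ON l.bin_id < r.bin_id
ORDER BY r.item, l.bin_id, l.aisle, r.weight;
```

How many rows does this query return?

17

RIGHT JOIN keeps every row from `items`; unmatched rows get NULL for `bins`'s columns.
Matching on l.bin_id < r.bin_id.
- l (bin_id=3) pairs with 4 row(s) of r.
- l (bin_id=12) has no partner in r.
- l (bin_id=10) pairs with 3 row(s) of r.
- l (bin_id=3) pairs with 4 row(s) of r.
- l (bin_id=12) has no partner in r.
- l (bin_id=3) pairs with 4 row(s) of r.
- 2 row(s) from r found no l partner → padded with NULL.
Total: 15 matched + 2 padded = 17 rows.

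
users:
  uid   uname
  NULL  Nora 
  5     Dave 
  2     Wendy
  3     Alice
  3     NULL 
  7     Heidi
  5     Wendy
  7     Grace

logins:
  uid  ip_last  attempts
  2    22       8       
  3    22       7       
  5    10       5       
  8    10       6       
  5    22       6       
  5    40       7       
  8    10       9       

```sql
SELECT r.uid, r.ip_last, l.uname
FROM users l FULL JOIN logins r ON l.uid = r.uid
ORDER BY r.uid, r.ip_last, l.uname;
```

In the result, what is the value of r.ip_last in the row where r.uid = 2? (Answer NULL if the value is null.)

22

FULL OUTER JOIN keeps every row from both sides; unmatched rows get NULL for the other side's columns.
Matching on l.uid = r.uid. A NULL in a compared column never satisfies the condition.
- uid=NULL: no r row matches, row kept with r columns NULL.
- uid=5: 3 matching r row(s), so 3 row(s) emitted.
- uid=2: 1 matching r row(s), so 1 row(s) emitted.
- uid=3: 1 matching r row(s), so 1 row(s) emitted.
- uid=3: 1 matching r row(s), so 1 row(s) emitted.
- uid=7: no r row matches, row kept with r columns NULL.
- uid=5: 3 matching r row(s), so 3 row(s) emitted.
- uid=7: no r row matches, row kept with r columns NULL.
- 2 r row(s) had no l match → kept, l columns NULL.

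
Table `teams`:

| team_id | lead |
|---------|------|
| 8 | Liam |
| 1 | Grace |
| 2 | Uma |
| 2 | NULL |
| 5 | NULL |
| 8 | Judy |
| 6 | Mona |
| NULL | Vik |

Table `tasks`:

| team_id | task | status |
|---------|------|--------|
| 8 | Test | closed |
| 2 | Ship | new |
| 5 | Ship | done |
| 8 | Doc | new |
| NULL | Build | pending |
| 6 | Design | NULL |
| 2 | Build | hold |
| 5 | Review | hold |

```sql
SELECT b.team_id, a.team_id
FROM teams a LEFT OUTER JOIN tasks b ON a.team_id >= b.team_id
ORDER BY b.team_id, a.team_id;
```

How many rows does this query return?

29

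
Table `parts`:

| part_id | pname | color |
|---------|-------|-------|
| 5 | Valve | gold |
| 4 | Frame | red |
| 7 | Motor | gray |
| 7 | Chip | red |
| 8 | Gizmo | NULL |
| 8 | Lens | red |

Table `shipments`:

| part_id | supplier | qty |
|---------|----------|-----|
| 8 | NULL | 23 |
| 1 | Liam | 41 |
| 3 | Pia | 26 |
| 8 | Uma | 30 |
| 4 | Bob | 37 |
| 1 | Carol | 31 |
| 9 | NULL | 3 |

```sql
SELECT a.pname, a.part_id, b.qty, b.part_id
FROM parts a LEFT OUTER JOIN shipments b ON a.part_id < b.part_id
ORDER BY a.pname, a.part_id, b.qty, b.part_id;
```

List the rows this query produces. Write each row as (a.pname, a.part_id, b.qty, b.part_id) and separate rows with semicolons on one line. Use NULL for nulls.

(Chip, 7, 3, 9); (Chip, 7, 23, 8); (Chip, 7, 30, 8); (Frame, 4, 3, 9); (Frame, 4, 23, 8); (Frame, 4, 30, 8); (Gizmo, 8, 3, 9); (Lens, 8, 3, 9); (Motor, 7, 3, 9); (Motor, 7, 23, 8); (Motor, 7, 30, 8); (Valve, 5, 3, 9); (Valve, 5, 23, 8); (Valve, 5, 30, 8)

LEFT JOIN keeps every row from `parts`; unmatched rows get NULL for `shipments`'s columns.
Matching on a.part_id < b.part_id.
Matched pairs: 14; unmatched a rows kept: 0.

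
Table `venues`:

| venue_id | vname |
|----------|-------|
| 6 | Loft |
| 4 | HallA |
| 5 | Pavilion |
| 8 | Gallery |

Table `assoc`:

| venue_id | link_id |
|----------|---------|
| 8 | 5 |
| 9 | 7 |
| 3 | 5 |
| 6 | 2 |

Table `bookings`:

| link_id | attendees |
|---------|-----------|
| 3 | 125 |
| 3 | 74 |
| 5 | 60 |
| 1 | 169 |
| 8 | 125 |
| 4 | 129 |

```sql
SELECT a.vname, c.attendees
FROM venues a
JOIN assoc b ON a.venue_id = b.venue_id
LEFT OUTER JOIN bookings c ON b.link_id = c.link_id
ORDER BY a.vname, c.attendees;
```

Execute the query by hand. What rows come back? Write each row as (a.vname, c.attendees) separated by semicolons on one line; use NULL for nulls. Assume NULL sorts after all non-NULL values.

Step 1 — a INNER JOIN b on venue_id → 2 row(s).
Then LEFT JOIN `bookings c` on link_id: each of those 2 rows is kept; rows whose b.link_id has no match in c get NULL for c's columns.

(Gallery, 60); (Loft, NULL)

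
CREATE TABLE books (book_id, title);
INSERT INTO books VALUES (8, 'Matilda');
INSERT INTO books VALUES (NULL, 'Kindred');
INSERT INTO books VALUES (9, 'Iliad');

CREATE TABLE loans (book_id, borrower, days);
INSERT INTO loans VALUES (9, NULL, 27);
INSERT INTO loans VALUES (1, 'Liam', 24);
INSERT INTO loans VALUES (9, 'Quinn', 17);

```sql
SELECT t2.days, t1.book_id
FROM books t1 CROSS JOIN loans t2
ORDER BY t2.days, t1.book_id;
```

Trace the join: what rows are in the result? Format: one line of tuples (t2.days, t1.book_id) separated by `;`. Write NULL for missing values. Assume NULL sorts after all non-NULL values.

CROSS JOIN pairs every row of `books` with every row of `loans`: 3 × 3 = 9 rows.
After projecting and ordering:
t2.days | t1.book_id
17 | 8
17 | 9
17 | NULL
24 | 8
24 | 9
24 | NULL
27 | 8
27 | 9
27 | NULL

(17, 8); (17, 9); (17, NULL); (24, 8); (24, 9); (24, NULL); (27, 8); (27, 9); (27, NULL)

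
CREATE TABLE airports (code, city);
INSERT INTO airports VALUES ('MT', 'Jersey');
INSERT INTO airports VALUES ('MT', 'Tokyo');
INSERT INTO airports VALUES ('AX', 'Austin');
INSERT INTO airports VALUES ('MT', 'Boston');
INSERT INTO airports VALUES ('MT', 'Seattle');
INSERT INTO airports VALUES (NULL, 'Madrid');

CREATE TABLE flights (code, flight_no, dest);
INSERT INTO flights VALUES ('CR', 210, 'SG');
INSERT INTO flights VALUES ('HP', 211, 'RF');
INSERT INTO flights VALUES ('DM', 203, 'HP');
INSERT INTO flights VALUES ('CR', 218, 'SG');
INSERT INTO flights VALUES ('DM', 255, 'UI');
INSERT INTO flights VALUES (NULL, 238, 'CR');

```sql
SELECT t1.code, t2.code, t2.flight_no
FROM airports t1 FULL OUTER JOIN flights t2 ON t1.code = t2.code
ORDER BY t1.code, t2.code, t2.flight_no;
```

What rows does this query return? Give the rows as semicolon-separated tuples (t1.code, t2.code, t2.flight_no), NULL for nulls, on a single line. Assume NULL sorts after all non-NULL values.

FULL OUTER JOIN keeps every row from both sides; unmatched rows get NULL for the other side's columns.
Matching on t1.code = t2.code. A NULL in a compared column never satisfies the condition.
- t1 (code=MT) has no partner → padded with NULL.
- t1 (code=MT) has no partner → padded with NULL.
- t1 (code=AX) has no partner → padded with NULL.
- t1 (code=MT) has no partner → padded with NULL.
- t1 (code=MT) has no partner → padded with NULL.
- t1 (code=NULL) has no partner → padded with NULL.
- 6 t2 row(s) had no t1 match → kept, t1 columns NULL.

(AX, NULL, NULL); (MT, NULL, NULL); (MT, NULL, NULL); (MT, NULL, NULL); (MT, NULL, NULL); (NULL, CR, 210); (NULL, CR, 218); (NULL, DM, 203); (NULL, DM, 255); (NULL, HP, 211); (NULL, NULL, 238); (NULL, NULL, NULL)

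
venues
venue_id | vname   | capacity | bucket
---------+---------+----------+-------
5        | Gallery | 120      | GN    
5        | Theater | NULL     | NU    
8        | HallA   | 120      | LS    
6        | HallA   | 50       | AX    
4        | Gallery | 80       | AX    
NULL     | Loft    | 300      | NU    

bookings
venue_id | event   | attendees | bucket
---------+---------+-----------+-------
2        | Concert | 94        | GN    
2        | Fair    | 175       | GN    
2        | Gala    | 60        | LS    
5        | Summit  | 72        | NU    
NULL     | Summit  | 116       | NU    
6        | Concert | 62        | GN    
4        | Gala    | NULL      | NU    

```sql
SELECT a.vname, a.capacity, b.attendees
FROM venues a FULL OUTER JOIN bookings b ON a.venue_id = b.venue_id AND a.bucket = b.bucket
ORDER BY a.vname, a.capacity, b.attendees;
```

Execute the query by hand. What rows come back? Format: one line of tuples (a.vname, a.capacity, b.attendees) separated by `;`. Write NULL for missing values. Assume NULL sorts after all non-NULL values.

(Gallery, 80, NULL); (Gallery, 120, NULL); (HallA, 50, NULL); (HallA, 120, NULL); (Loft, 300, NULL); (Theater, NULL, 72); (NULL, NULL, 60); (NULL, NULL, 62); (NULL, NULL, 94); (NULL, NULL, 116); (NULL, NULL, 175); (NULL, NULL, NULL)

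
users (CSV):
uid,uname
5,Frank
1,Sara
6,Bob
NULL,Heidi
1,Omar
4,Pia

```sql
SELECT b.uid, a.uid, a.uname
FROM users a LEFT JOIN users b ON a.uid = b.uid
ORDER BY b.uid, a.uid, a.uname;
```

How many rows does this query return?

LEFT JOIN keeps every row from `users a`; unmatched rows get NULL for `users b`'s columns.
Matching on a.uid = b.uid. A NULL in a compared column never satisfies the condition.
- uid=5: 1 matching b row(s), so 1 row(s) emitted.
- uid=1: 2 matching b row(s), so 2 row(s) emitted.
- uid=6: 1 matching b row(s), so 1 row(s) emitted.
- uid=NULL: no b row matches, row kept with b columns NULL.
- uid=1: 2 matching b row(s), so 2 row(s) emitted.
- uid=4: 1 matching b row(s), so 1 row(s) emitted.
Total: 7 matched + 1 padded = 8 rows.

8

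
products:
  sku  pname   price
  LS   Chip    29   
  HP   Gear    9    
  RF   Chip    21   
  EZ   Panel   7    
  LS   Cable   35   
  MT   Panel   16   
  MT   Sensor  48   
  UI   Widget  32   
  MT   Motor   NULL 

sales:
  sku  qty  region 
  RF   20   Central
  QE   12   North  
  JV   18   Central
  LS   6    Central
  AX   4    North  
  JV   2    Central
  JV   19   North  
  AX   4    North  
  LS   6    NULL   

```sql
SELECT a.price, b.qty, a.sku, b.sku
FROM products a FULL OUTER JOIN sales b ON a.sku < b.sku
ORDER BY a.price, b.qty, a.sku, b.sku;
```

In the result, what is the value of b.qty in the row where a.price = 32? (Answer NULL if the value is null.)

NULL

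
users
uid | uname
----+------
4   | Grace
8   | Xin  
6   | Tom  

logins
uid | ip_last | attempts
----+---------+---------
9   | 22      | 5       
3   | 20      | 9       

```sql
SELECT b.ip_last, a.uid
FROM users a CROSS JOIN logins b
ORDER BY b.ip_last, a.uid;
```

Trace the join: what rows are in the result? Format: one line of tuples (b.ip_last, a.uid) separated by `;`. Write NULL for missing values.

(20, 4); (20, 6); (20, 8); (22, 4); (22, 6); (22, 8)

CROSS JOIN pairs every row of `users` with every row of `logins`: 3 × 2 = 6 rows.
After projecting and ordering:
b.ip_last | a.uid
20 | 4
20 | 6
20 | 8
22 | 4
22 | 6
22 | 8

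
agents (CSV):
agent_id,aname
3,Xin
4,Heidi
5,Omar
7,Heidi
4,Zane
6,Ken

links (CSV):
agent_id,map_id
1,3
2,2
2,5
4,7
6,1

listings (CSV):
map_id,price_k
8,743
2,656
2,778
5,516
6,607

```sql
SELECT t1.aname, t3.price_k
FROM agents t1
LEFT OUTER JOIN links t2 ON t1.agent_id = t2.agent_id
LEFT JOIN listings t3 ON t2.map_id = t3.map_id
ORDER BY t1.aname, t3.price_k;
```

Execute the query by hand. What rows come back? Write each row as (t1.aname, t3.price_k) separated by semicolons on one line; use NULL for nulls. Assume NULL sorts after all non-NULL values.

(Heidi, NULL); (Heidi, NULL); (Ken, NULL); (Omar, NULL); (Xin, NULL); (Zane, NULL)

Step 1 — t1 LEFT JOIN t2 on agent_id → 6 row(s).
Then LEFT JOIN `listings t3` on map_id: each of those 6 rows is kept; rows whose t2.map_id has no match in t3 get NULL for t3's columns.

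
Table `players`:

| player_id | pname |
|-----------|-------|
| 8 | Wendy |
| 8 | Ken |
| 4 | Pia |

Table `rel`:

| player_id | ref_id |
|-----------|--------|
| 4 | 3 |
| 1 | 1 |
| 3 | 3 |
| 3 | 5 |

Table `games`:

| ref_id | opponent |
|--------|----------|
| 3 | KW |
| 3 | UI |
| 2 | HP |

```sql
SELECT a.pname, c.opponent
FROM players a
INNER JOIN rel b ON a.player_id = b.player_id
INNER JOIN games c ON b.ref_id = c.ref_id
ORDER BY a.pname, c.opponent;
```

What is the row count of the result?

2

Joins associate left-to-right: players INNER JOIN rel on player_id gives 1 intermediate row(s).
Then INNER JOIN `games c` on ref_id: keep only rows whose b.ref_id appears in c.
Result: 2 row(s).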